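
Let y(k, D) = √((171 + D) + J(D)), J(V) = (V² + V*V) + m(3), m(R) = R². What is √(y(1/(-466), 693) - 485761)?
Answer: √(-485761 + 3*√106819) ≈ 696.26*I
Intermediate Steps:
J(V) = 9 + 2*V² (J(V) = (V² + V*V) + 3² = (V² + V²) + 9 = 2*V² + 9 = 9 + 2*V²)
y(k, D) = √(180 + D + 2*D²) (y(k, D) = √((171 + D) + (9 + 2*D²)) = √(180 + D + 2*D²))
√(y(1/(-466), 693) - 485761) = √(√(180 + 693 + 2*693²) - 485761) = √(√(180 + 693 + 2*480249) - 485761) = √(√(180 + 693 + 960498) - 485761) = √(√961371 - 485761) = √(3*√106819 - 485761) = √(-485761 + 3*√106819)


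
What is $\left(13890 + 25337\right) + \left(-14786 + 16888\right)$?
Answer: $41329$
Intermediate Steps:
$\left(13890 + 25337\right) + \left(-14786 + 16888\right) = 39227 + 2102 = 41329$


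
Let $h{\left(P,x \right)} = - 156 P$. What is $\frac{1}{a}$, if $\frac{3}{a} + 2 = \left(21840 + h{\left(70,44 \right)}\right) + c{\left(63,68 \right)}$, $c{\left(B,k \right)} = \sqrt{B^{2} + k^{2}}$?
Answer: $\frac{10918}{3} + \frac{\sqrt{8593}}{3} \approx 3670.2$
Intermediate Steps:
$a = \frac{3}{10918 + \sqrt{8593}}$ ($a = \frac{3}{-2 + \left(\left(21840 - 10920\right) + \sqrt{63^{2} + 68^{2}}\right)} = \frac{3}{-2 + \left(\left(21840 - 10920\right) + \sqrt{3969 + 4624}\right)} = \frac{3}{-2 + \left(10920 + \sqrt{8593}\right)} = \frac{3}{10918 + \sqrt{8593}} \approx 0.00027246$)
$\frac{1}{a} = \frac{1}{\frac{10918}{39731377} - \frac{\sqrt{8593}}{39731377}}$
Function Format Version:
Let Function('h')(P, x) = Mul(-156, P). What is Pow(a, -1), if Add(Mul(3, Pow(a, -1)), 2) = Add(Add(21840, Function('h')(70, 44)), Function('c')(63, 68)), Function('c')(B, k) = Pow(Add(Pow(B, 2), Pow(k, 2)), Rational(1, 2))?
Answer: Add(Rational(10918, 3), Mul(Rational(1, 3), Pow(8593, Rational(1, 2)))) ≈ 3670.2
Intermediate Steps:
a = Mul(3, Pow(Add(10918, Pow(8593, Rational(1, 2))), -1)) (a = Mul(3, Pow(Add(-2, Add(Add(21840, Mul(-156, 70)), Pow(Add(Pow(63, 2), Pow(68, 2)), Rational(1, 2)))), -1)) = Mul(3, Pow(Add(-2, Add(Add(21840, -10920), Pow(Add(3969, 4624), Rational(1, 2)))), -1)) = Mul(3, Pow(Add(-2, Add(10920, Pow(8593, Rational(1, 2)))), -1)) = Mul(3, Pow(Add(10918, Pow(8593, Rational(1, 2))), -1)) ≈ 0.00027246)
Pow(a, -1) = Pow(Add(Rational(10918, 39731377), Mul(Rational(-1, 39731377), Pow(8593, Rational(1, 2)))), -1)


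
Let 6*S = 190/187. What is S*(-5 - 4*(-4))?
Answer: 95/51 ≈ 1.8627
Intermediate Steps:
S = 95/561 (S = (190/187)/6 = (190*(1/187))/6 = (⅙)*(190/187) = 95/561 ≈ 0.16934)
S*(-5 - 4*(-4)) = 95*(-5 - 4*(-4))/561 = 95*(-5 + 16)/561 = (95/561)*11 = 95/51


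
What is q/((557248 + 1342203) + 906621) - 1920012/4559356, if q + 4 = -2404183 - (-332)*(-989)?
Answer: -4461572940081/3198470302408 ≈ -1.3949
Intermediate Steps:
q = -2732535 (q = -4 + (-2404183 - (-332)*(-989)) = -4 + (-2404183 - 1*328348) = -4 + (-2404183 - 328348) = -4 - 2732531 = -2732535)
q/((557248 + 1342203) + 906621) - 1920012/4559356 = -2732535/((557248 + 1342203) + 906621) - 1920012/4559356 = -2732535/(1899451 + 906621) - 1920012*1/4559356 = -2732535/2806072 - 480003/1139839 = -4461572940081/3198470302408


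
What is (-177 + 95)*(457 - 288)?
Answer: -13858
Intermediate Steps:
(-177 + 95)*(457 - 288) = -82*169 = -13858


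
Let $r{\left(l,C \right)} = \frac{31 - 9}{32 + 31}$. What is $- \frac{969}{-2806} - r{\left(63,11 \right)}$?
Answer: $- \frac{685}{176778} \approx -0.0038749$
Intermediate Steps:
$r{\left(l,C \right)} = \frac{22}{63}$
$- \frac{969}{-2806} - r{\left(63,11 \right)} = - \frac{969}{-2806} - \frac{22}{63} = \left(-969\right) \left(- \frac{1}{2806}\right) - \frac{22}{63} = \frac{969}{2806} - \frac{22}{63} = - \frac{685}{176778}$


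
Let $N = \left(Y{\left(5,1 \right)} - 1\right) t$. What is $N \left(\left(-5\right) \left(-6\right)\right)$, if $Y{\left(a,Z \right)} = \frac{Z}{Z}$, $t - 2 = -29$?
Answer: $0$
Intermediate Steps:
$t = -27$ ($t = 2 - 29 = -27$)
$Y{\left(a,Z \right)} = 1$
$N = 0$ ($N = \left(1 - 1\right) \left(-27\right) = 0 \left(-27\right) = 0$)
$N \left(\left(-5\right) \left(-6\right)\right) = 0 \left(\left(-5\right) \left(-6\right)\right) = 0 \cdot 30 = 0$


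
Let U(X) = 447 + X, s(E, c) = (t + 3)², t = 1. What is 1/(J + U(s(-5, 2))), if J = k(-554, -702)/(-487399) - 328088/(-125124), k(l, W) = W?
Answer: 15246328119/7099049319137 ≈ 0.0021477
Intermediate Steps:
s(E, c) = 16 (s(E, c) = (1 + 3)² = 4² = 16)
J = 39999400040/15246328119 (J = -702/(-487399) - 328088/(-125124) = -702*(-1/487399) - 328088*(-1/125124) = 702/487399 + 82022/31281 = 39999400040/15246328119 ≈ 2.6235)
1/(J + U(s(-5, 2))) = 1/(39999400040/15246328119 + (447 + 16)) = 1/(39999400040/15246328119 + 463) = 1/(7099049319137/15246328119) = 15246328119/7099049319137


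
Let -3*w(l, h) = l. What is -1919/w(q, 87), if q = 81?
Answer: 1919/27 ≈ 71.074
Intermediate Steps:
w(l, h) = -l/3
-1919/w(q, 87) = -1919/((-1/3*81)) = -1919/(-27) = -1919*(-1/27) = 1919/27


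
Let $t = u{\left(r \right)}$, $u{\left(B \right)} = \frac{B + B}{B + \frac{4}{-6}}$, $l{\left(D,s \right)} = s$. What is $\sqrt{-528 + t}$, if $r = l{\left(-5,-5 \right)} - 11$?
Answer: $\frac{4 i \sqrt{822}}{5} \approx 22.936 i$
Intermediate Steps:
$r = -16$ ($r = -5 - 11 = -16$)
$u{\left(B \right)} = \frac{2 B}{- \frac{2}{3} + B}$ ($u{\left(B \right)} = \frac{2 B}{B + 4 \left(- \frac{1}{6}\right)} = \frac{2 B}{B - \frac{2}{3}} = \frac{2 B}{- \frac{2}{3} + B}$)
$t = \frac{48}{25}$ ($t = 6 \left(-16\right) \frac{1}{-2 + 3 \left(-16\right)} = 6 \left(-16\right) \frac{1}{-2 - 48} = 6 \left(-16\right) \frac{1}{-50} = 6 \left(-16\right) \left(- \frac{1}{50}\right) = \frac{48}{25} \approx 1.92$)
$\sqrt{-528 + t} = \sqrt{-528 + \frac{48}{25}} = \sqrt{- \frac{13152}{25}} = \frac{4 i \sqrt{822}}{5}$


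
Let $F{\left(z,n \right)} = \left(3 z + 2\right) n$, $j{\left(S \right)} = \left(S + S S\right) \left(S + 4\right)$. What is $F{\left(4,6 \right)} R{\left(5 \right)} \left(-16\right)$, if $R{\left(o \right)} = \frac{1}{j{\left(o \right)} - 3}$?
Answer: $- \frac{448}{89} \approx -5.0337$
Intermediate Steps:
$j{\left(S \right)} = \left(4 + S\right) \left(S + S^{2}\right)$ ($j{\left(S \right)} = \left(S + S^{2}\right) \left(4 + S\right) = \left(4 + S\right) \left(S + S^{2}\right)$)
$R{\left(o \right)} = \frac{1}{-3 + o \left(4 + o^{2} + 5 o\right)}$ ($R{\left(o \right)} = \frac{1}{o \left(4 + o^{2} + 5 o\right) - 3} = \frac{1}{-3 + o \left(4 + o^{2} + 5 o\right)}$)
$F{\left(z,n \right)} = n \left(2 + 3 z\right)$ ($F{\left(z,n \right)} = \left(2 + 3 z\right) n = n \left(2 + 3 z\right)$)
$F{\left(4,6 \right)} R{\left(5 \right)} \left(-16\right) = \frac{6 \left(2 + 3 \cdot 4\right)}{-3 + 5 \left(4 + 5^{2} + 5 \cdot 5\right)} \left(-16\right) = \frac{6 \left(2 + 12\right)}{-3 + 5 \left(4 + 25 + 25\right)} \left(-16\right) = \frac{6 \cdot 14}{-3 + 5 \cdot 54} \left(-16\right) = \frac{84}{-3 + 270} \left(-16\right) = \frac{84}{267} \left(-16\right) = 84 \cdot \frac{1}{267} \left(-16\right) = \frac{28}{89} \left(-16\right) = - \frac{448}{89}$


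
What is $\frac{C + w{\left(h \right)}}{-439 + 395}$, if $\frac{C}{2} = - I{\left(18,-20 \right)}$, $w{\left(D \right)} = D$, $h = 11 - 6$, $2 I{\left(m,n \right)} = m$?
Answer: $\frac{13}{44} \approx 0.29545$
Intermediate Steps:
$I{\left(m,n \right)} = \frac{m}{2}$
$h = 5$ ($h = 11 - 6 = 5$)
$C = -18$ ($C = 2 \left(- \frac{18}{2}\right) = 2 \left(\left(-1\right) 9\right) = 2 \left(-9\right) = -18$)
$\frac{C + w{\left(h \right)}}{-439 + 395} = \frac{-18 + 5}{-439 + 395} = - \frac{13}{-44} = \left(-13\right) \left(- \frac{1}{44}\right) = \frac{13}{44}$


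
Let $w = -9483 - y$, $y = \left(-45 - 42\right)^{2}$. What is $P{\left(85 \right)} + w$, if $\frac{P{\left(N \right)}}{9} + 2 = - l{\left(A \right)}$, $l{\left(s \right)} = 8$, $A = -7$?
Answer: $-17142$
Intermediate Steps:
$y = 7569$ ($y = \left(-87\right)^{2} = 7569$)
$w = -17052$ ($w = -9483 - 7569 = -17052$)
$P{\left(N \right)} = -90$ ($P{\left(N \right)} = -18 + 9 \left(\left(-1\right) 8\right) = -18 + 9 \left(-8\right) = -18 - 72 = -90$)
$P{\left(85 \right)} + w = -90 - 17052 = -17142$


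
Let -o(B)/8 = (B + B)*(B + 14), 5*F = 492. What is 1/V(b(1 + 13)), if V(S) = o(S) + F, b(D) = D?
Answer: -5/30868 ≈ -0.00016198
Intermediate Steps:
F = 492/5 (F = (⅕)*492 = 492/5 ≈ 98.400)
o(B) = -16*B*(14 + B) (o(B) = -8*(B + B)*(B + 14) = -8*2*B*(14 + B) = -16*B*(14 + B))
V(S) = 492/5 - 16*S*(14 + S) (V(S) = -16*S*(14 + S) + 492/5 = 492/5 - 16*S*(14 + S))
1/V(b(1 + 13)) = 1/(492/5 - 16*(1 + 13)*(14 + (1 + 13))) = 1/(492/5 - 16*14*(14 + 14)) = 1/(492/5 - 16*14*28) = 1/(492/5 - 6272) = 1/(-30868/5) = -5/30868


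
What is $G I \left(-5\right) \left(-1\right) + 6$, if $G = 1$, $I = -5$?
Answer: $-19$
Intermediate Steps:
$G I \left(-5\right) \left(-1\right) + 6 = 1 \left(-5\right) \left(-5\right) \left(-1\right) + 6 = 1 \cdot 25 \left(-1\right) + 6 = 1 \left(-25\right) + 6 = -25 + 6 = -19$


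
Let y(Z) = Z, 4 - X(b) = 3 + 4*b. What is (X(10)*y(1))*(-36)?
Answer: 1404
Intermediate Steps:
X(b) = 1 - 4*b (X(b) = 4 - (3 + 4*b) = 4 + (-3 - 4*b) = 1 - 4*b)
(X(10)*y(1))*(-36) = ((1 - 4*10)*1)*(-36) = ((1 - 40)*1)*(-36) = -39*1*(-36) = -39*(-36) = 1404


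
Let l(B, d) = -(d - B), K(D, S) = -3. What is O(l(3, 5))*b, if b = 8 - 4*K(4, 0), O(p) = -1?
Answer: -20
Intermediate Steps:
l(B, d) = B - d
b = 20 (b = 8 - 4*(-3) = 8 + 12 = 20)
O(l(3, 5))*b = -1*20 = -20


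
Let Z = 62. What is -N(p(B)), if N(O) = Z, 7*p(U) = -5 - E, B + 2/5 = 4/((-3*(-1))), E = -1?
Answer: -62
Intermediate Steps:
B = 14/15 (B = -⅖ + 4/((-3*(-1))) = -⅖ + 4/3 = 14/15 ≈ 0.93333)
p(U) = -4/7 (p(U) = (-5 - 1*(-1))/7 = (-5 + 1)/7 = (⅐)*(-4) = -4/7)
N(O) = 62
-N(p(B)) = -1*62 = -62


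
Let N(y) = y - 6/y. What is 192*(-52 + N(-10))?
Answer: -58944/5 ≈ -11789.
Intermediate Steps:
192*(-52 + N(-10)) = 192*(-52 + (-10 - 6/(-10))) = 192*(-52 + (-10 - 6*(-1/10))) = 192*(-52 + (-10 + 3/5)) = 192*(-52 - 47/5) = 192*(-307/5) = -58944/5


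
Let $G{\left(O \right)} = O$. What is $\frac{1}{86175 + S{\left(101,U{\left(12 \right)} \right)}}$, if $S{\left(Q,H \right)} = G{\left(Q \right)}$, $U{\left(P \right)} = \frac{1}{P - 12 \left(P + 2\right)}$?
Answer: $\frac{1}{86276} \approx 1.1591 \cdot 10^{-5}$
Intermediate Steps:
$U{\left(P \right)} = \frac{1}{-24 - 11 P}$ ($U{\left(P \right)} = \frac{1}{P - 12 \left(2 + P\right)} = \frac{1}{P - \left(24 + 12 P\right)} = \frac{1}{-24 - 11 P}$)
$S{\left(Q,H \right)} = Q$
$\frac{1}{86175 + S{\left(101,U{\left(12 \right)} \right)}} = \frac{1}{86175 + 101} = \frac{1}{86276}$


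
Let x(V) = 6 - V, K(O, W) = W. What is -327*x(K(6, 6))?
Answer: 0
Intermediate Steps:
-327*x(K(6, 6)) = -327*(6 - 1*6) = -327*(6 - 6) = -327*0 = 0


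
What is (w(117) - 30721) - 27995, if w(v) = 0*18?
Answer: -58716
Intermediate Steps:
w(v) = 0
(w(117) - 30721) - 27995 = (0 - 30721) - 27995 = -30721 - 27995 = -58716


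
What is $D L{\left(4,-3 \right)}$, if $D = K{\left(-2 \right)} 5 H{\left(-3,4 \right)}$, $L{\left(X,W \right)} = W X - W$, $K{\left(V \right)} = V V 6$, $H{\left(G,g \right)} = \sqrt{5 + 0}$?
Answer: $- 1080 \sqrt{5} \approx -2415.0$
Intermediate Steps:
$H{\left(G,g \right)} = \sqrt{5}$
$K{\left(V \right)} = 6 V^{2}$ ($K{\left(V \right)} = V^{2} \cdot 6 = 6 V^{2}$)
$L{\left(X,W \right)} = - W + W X$
$D = 120 \sqrt{5}$ ($D = 6 \left(-2\right)^{2} \cdot 5 \sqrt{5} = 6 \cdot 4 \cdot 5 \sqrt{5} = 24 \cdot 5 \sqrt{5} = 120 \sqrt{5} \approx 268.33$)
$D L{\left(4,-3 \right)} = 120 \sqrt{5} \left(- 3 \left(-1 + 4\right)\right) = 120 \sqrt{5} \left(\left(-3\right) 3\right) = 120 \sqrt{5} \left(-9\right) = - 1080 \sqrt{5}$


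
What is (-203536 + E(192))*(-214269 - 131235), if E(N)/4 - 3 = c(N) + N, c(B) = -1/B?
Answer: 70053016222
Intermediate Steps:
E(N) = 12 - 4/N + 4*N (E(N) = 12 + 4*(-1/N + N) = 12 + 4*(N - 1/N) = 12 + (-4/N + 4*N) = 12 - 4/N + 4*N)
(-203536 + E(192))*(-214269 - 131235) = (-203536 + (12 - 4/192 + 4*192))*(-214269 - 131235) = (-203536 + (12 - 4*1/192 + 768))*(-345504) = (-203536 + (12 - 1/48 + 768))*(-345504) = (-203536 + 37439/48)*(-345504) = -9732289/48*(-345504) = 70053016222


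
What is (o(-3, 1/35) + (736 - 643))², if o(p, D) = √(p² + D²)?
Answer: (3255 + √11026)²/1225 ≈ 9216.0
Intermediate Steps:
o(p, D) = √(D² + p²)
(o(-3, 1/35) + (736 - 643))² = (√((1/35)² + (-3)²) + (736 - 643))² = (√((1/35)² + 9) + 93)² = (√(1/1225 + 9) + 93)² = (√(11026/1225) + 93)² = (√11026/35 + 93)² = (93 + √11026/35)²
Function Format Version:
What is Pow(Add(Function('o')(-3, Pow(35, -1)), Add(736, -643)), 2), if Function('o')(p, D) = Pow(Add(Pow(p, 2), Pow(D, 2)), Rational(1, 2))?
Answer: Mul(Rational(1, 1225), Pow(Add(3255, Pow(11026, Rational(1, 2))), 2)) ≈ 9216.0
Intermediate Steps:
Function('o')(p, D) = Pow(Add(Pow(D, 2), Pow(p, 2)), Rational(1, 2))
Pow(Add(Function('o')(-3, Pow(35, -1)), Add(736, -643)), 2) = Pow(Add(Pow(Add(Pow(Pow(35, -1), 2), Pow(-3, 2)), Rational(1, 2)), Add(736, -643)), 2) = Pow(Add(Pow(Add(Pow(Rational(1, 35), 2), 9), Rational(1, 2)), 93), 2) = Pow(Add(Pow(Add(Rational(1, 1225), 9), Rational(1, 2)), 93), 2) = Pow(Add(Pow(Rational(11026, 1225), Rational(1, 2)), 93), 2) = Pow(Add(Mul(Rational(1, 35), Pow(11026, Rational(1, 2))), 93), 2) = Pow(Add(93, Mul(Rational(1, 35), Pow(11026, Rational(1, 2)))), 2)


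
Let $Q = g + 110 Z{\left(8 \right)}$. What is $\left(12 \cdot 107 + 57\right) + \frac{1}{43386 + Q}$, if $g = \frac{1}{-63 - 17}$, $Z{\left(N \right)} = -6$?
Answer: $\frac{4583644019}{3418079} \approx 1341.0$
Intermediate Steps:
$g = - \frac{1}{80}$ ($g = \frac{1}{-80} = - \frac{1}{80} \approx -0.0125$)
$Q = - \frac{52801}{80}$ ($Q = - \frac{1}{80} + 110 \left(-6\right) = - \frac{1}{80} - 660 = - \frac{52801}{80} \approx -660.01$)
$\left(12 \cdot 107 + 57\right) + \frac{1}{43386 + Q} = \left(12 \cdot 107 + 57\right) + \frac{1}{43386 - \frac{52801}{80}} = \left(1284 + 57\right) + \frac{1}{\frac{3418079}{80}} = 1341 + \frac{80}{3418079} = \frac{4583644019}{3418079}$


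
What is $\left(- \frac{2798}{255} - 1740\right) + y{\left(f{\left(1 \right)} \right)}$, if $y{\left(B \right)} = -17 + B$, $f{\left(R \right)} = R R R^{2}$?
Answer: $- \frac{450578}{255} \approx -1767.0$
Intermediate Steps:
$f{\left(R \right)} = R^{4}$ ($f{\left(R \right)} = R R^{3} = R^{4}$)
$\left(- \frac{2798}{255} - 1740\right) + y{\left(f{\left(1 \right)} \right)} = \left(- \frac{2798}{255} - 1740\right) - \left(17 - 1^{4}\right) = \left(\left(-2798\right) \frac{1}{255} - 1740\right) + \left(-17 + 1\right) = \left(- \frac{2798}{255} - 1740\right) - 16 = - \frac{446498}{255} - 16 = - \frac{450578}{255}$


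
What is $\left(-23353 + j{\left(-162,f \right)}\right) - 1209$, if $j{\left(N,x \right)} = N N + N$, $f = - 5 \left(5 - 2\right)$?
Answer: $1520$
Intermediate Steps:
$f = -15$ ($f = \left(-5\right) 3 = -15$)
$j{\left(N,x \right)} = N + N^{2}$ ($j{\left(N,x \right)} = N^{2} + N = N + N^{2}$)
$\left(-23353 + j{\left(-162,f \right)}\right) - 1209 = \left(-23353 - 162 \left(1 - 162\right)\right) - 1209 = \left(-23353 - -26082\right) - 1209 = \left(-23353 + 26082\right) - 1209 = 2729 - 1209 = 1520$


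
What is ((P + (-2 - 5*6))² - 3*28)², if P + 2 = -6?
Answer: 2298256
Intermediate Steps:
P = -8 (P = -2 - 6 = -8)
((P + (-2 - 5*6))² - 3*28)² = ((-8 + (-2 - 5*6))² - 3*28)² = ((-8 + (-2 - 30))² - 84)² = ((-8 - 32)² - 84)² = ((-40)² - 84)² = (1600 - 84)² = 1516² = 2298256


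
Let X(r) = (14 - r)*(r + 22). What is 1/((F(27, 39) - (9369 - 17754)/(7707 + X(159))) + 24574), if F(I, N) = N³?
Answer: 1426/119630773 ≈ 1.1920e-5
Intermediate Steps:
X(r) = (14 - r)*(22 + r)
1/((F(27, 39) - (9369 - 17754)/(7707 + X(159))) + 24574) = 1/((39³ - (9369 - 17754)/(7707 + (308 - 1*159² - 8*159))) + 24574) = 1/((59319 - (-8385)/(7707 + (308 - 1*25281 - 1272))) + 24574) = 1/((59319 - (-8385)/(7707 + (308 - 25281 - 1272))) + 24574) = 1/((59319 - (-8385)/(7707 - 26245)) + 24574) = 1/((59319 - (-8385)/(-18538)) + 24574) = 1/((59319 - (-8385)*(-1)/18538) + 24574) = 1/((59319 - 1*645/1426) + 24574) = 1/((59319 - 645/1426) + 24574) = 1/(84588249/1426 + 24574) = 1/(119630773/1426) = 1426/119630773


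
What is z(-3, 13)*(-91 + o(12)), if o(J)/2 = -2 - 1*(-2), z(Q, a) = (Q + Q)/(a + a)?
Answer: 21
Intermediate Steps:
z(Q, a) = Q/a (z(Q, a) = (2*Q)/((2*a)) = (2*Q)*(1/(2*a)) = Q/a)
o(J) = 0 (o(J) = 2*(-2 - 1*(-2)) = 2*(-2 + 2) = 2*0 = 0)
z(-3, 13)*(-91 + o(12)) = (-3/13)*(-91 + 0) = -3*1/13*(-91) = -3/13*(-91) = 21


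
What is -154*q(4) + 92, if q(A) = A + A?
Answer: -1140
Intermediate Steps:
q(A) = 2*A
-154*q(4) + 92 = -308*4 + 92 = -154*8 + 92 = -1232 + 92 = -1140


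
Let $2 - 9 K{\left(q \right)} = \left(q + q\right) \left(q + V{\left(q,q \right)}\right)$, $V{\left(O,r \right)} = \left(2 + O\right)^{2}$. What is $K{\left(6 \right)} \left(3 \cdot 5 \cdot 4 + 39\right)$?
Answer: $-9218$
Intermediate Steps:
$K{\left(q \right)} = \frac{2}{9} - \frac{2 q \left(q + \left(2 + q\right)^{2}\right)}{9}$ ($K{\left(q \right)} = \frac{2}{9} - \frac{\left(q + q\right) \left(q + \left(2 + q\right)^{2}\right)}{9} = \frac{2}{9} - \frac{2 q \left(q + \left(2 + q\right)^{2}\right)}{9}$)
$K{\left(6 \right)} \left(3 \cdot 5 \cdot 4 + 39\right) = \left(\frac{2}{9} - \frac{2 \cdot 6^{2}}{9} - \frac{4 \left(2 + 6\right)^{2}}{3}\right) \left(3 \cdot 5 \cdot 4 + 39\right) = \left(\frac{2}{9} - 8 - \frac{4 \cdot 8^{2}}{3}\right) \left(15 \cdot 4 + 39\right) = \left(\frac{2}{9} - 8 - \frac{4}{3} \cdot 64\right) \left(60 + 39\right) = \left(\frac{2}{9} - 8 - \frac{256}{3}\right) 99 = \left(- \frac{838}{9}\right) 99 = -9218$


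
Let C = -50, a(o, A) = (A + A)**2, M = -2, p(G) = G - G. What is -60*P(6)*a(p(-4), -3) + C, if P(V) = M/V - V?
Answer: 13630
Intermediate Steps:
p(G) = 0
a(o, A) = 4*A**2 (a(o, A) = (2*A)**2 = 4*A**2)
P(V) = -V - 2/V (P(V) = -2/V - V = -V - 2/V)
-60*P(6)*a(p(-4), -3) + C = -60*(-1*6 - 2/6)*4*(-3)**2 - 50 = -60*(-6 - 2*1/6)*4*9 - 50 = -60*(-6 - 1/3)*36 - 50 = -(-380)*36 - 50 = -60*(-228) - 50 = 13680 - 50 = 13630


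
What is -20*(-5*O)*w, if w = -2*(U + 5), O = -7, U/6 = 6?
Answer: 57400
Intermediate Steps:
U = 36 (U = 6*6 = 36)
w = -82 (w = -2*(36 + 5) = -2*41 = -82)
-20*(-5*O)*w = -20*(-5*(-7))*(-82) = -700*(-82) = -20*(-2870) = 57400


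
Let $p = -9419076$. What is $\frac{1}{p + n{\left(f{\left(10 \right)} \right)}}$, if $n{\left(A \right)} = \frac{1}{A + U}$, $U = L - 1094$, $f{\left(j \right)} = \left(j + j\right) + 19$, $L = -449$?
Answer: $- \frac{1504}{14166290305} \approx -1.0617 \cdot 10^{-7}$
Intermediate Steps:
$f{\left(j \right)} = 19 + 2 j$ ($f{\left(j \right)} = 2 j + 19 = 19 + 2 j$)
$U = -1543$ ($U = -449 - 1094 = -1543$)
$n{\left(A \right)} = \frac{1}{-1543 + A}$ ($n{\left(A \right)} = \frac{1}{A - 1543} = \frac{1}{-1543 + A}$)
$\frac{1}{p + n{\left(f{\left(10 \right)} \right)}} = \frac{1}{-9419076 + \frac{1}{-1543 + \left(19 + 2 \cdot 10\right)}} = \frac{1}{-9419076 + \frac{1}{-1543 + \left(19 + 20\right)}} = \frac{1}{-9419076 + \frac{1}{-1543 + 39}} = \frac{1}{-9419076 + \frac{1}{-1504}} = \frac{1}{-9419076 - \frac{1}{1504}} = \frac{1}{- \frac{14166290305}{1504}} = - \frac{1504}{14166290305}$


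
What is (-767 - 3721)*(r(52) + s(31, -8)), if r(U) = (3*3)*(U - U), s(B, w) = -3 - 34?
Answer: 166056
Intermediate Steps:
s(B, w) = -37
r(U) = 0 (r(U) = 9*0 = 0)
(-767 - 3721)*(r(52) + s(31, -8)) = (-767 - 3721)*(0 - 37) = -4488*(-37) = 166056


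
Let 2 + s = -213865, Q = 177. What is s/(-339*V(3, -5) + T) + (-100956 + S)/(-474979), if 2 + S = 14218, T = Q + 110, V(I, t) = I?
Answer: 101645653993/346734670 ≈ 293.15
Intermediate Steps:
s = -213867 (s = -2 - 213865 = -213867)
T = 287 (T = 177 + 110 = 287)
S = 14216 (S = -2 + 14218 = 14216)
s/(-339*V(3, -5) + T) + (-100956 + S)/(-474979) = -213867/(-339*3 + 287) + (-100956 + 14216)/(-474979) = -213867/(-1017 + 287) - 86740*(-1/474979) = -213867/(-730) + 86740/474979 = -213867*(-1/730) + 86740/474979 = 213867/730 + 86740/474979 = 101645653993/346734670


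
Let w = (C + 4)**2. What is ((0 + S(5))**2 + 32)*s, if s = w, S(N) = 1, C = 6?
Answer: 3300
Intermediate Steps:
w = 100 (w = (6 + 4)**2 = 10**2 = 100)
s = 100
((0 + S(5))**2 + 32)*s = ((0 + 1)**2 + 32)*100 = (1**2 + 32)*100 = (1 + 32)*100 = 33*100 = 3300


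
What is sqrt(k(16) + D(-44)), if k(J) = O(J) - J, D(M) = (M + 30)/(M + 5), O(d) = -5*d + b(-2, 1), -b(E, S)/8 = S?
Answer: I*sqrt(157638)/39 ≈ 10.18*I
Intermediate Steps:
b(E, S) = -8*S
O(d) = -8 - 5*d (O(d) = -5*d - 8*1 = -5*d - 8 = -8 - 5*d)
D(M) = (30 + M)/(5 + M)
k(J) = -8 - 6*J (k(J) = (-8 - 5*J) - J = -8 - 6*J)
sqrt(k(16) + D(-44)) = sqrt((-8 - 6*16) + (30 - 44)/(5 - 44)) = sqrt((-8 - 96) - 14/(-39)) = sqrt(-104 - 1/39*(-14)) = sqrt(-104 + 14/39) = sqrt(-4042/39) = I*sqrt(157638)/39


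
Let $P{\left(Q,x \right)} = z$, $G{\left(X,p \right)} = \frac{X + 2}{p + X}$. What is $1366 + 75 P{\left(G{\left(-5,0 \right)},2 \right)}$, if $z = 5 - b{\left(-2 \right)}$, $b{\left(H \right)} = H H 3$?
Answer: $841$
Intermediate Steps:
$G{\left(X,p \right)} = \frac{2 + X}{X + p}$
$b{\left(H \right)} = 3 H^{2}$ ($b{\left(H \right)} = H^{2} \cdot 3 = 3 H^{2}$)
$z = -7$ ($z = 5 - 3 \left(-2\right)^{2} = 5 - 3 \cdot 4 = 5 - 12 = -7$)
$P{\left(Q,x \right)} = -7$
$1366 + 75 P{\left(G{\left(-5,0 \right)},2 \right)} = 1366 + 75 \left(-7\right) = 1366 - 525 = 841$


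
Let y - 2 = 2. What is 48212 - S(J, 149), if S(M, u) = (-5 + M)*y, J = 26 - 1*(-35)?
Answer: 47988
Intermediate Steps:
J = 61 (J = 26 + 35 = 61)
y = 4 (y = 2 + 2 = 4)
S(M, u) = -20 + 4*M (S(M, u) = (-5 + M)*4 = -20 + 4*M)
48212 - S(J, 149) = 48212 - (-20 + 4*61) = 48212 - (-20 + 244) = 48212 - 1*224 = 48212 - 224 = 47988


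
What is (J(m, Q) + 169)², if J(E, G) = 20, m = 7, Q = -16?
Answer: 35721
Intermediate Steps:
(J(m, Q) + 169)² = (20 + 169)² = 189² = 35721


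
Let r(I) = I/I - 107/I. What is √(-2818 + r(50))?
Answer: I*√281914/10 ≈ 53.096*I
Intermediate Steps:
r(I) = 1 - 107/I
√(-2818 + r(50)) = √(-2818 + (-107 + 50)/50) = √(-2818 + (1/50)*(-57)) = √(-2818 - 57/50) = √(-140957/50) = I*√281914/10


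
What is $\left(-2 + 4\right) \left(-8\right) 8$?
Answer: $-128$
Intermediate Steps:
$\left(-2 + 4\right) \left(-8\right) 8 = 2 \left(-8\right) 8 = \left(-16\right) 8 = -128$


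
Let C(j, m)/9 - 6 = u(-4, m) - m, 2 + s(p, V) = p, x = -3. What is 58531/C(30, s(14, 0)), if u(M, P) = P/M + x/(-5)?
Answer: -292655/378 ≈ -774.22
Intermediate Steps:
u(M, P) = ⅗ + P/M (u(M, P) = P/M - 3/(-5) = P/M - 3*(-⅕) = P/M + ⅗ = ⅗ + P/M)
s(p, V) = -2 + p
C(j, m) = 297/5 - 45*m/4 (C(j, m) = 54 + 9*((⅗ + m/(-4)) - m) = 54 + 9*((⅗ + m*(-¼)) - m) = 54 + 9*((⅗ - m/4) - m) = 54 + 9*(⅗ - 5*m/4) = 54 + (27/5 - 45*m/4) = 297/5 - 45*m/4)
58531/C(30, s(14, 0)) = 58531/(297/5 - 45*(-2 + 14)/4) = 58531/(297/5 - 45/4*12) = 58531/(297/5 - 135) = 58531/(-378/5) = 58531*(-5/378) = -292655/378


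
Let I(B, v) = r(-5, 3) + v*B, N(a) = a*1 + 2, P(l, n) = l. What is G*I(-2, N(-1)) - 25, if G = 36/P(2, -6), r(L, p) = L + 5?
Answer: -61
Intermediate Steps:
N(a) = 2 + a (N(a) = a + 2 = 2 + a)
r(L, p) = 5 + L
G = 18 (G = 36/2 = 36*(½) = 18)
I(B, v) = B*v (I(B, v) = (5 - 5) + v*B = 0 + B*v = B*v)
G*I(-2, N(-1)) - 25 = 18*(-2*(2 - 1)) - 25 = 18*(-2*1) - 25 = 18*(-2) - 25 = -36 - 25 = -61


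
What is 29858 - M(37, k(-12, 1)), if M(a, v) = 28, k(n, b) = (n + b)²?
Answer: 29830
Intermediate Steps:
k(n, b) = (b + n)²
29858 - M(37, k(-12, 1)) = 29858 - 1*28 = 29858 - 28 = 29830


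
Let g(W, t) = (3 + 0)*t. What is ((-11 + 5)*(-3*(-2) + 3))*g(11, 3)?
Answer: -486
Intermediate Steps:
g(W, t) = 3*t
((-11 + 5)*(-3*(-2) + 3))*g(11, 3) = ((-11 + 5)*(-3*(-2) + 3))*(3*3) = -6*(6 + 3)*9 = -6*9*9 = -54*9 = -486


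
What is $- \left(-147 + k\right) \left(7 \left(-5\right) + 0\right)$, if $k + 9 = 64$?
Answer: $-3220$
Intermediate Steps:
$k = 55$ ($k = -9 + 64 = 55$)
$- \left(-147 + k\right) \left(7 \left(-5\right) + 0\right) = - \left(-147 + 55\right) \left(7 \left(-5\right) + 0\right) = - \left(-92\right) \left(-35 + 0\right) = - \left(-92\right) \left(-35\right) = \left(-1\right) 3220 = -3220$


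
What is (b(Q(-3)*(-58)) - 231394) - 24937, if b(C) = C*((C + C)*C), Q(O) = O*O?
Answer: -284729627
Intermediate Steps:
Q(O) = O²
b(C) = 2*C³ (b(C) = C*((2*C)*C) = C*(2*C²) = 2*C³)
(b(Q(-3)*(-58)) - 231394) - 24937 = (2*((-3)²*(-58))³ - 231394) - 24937 = (2*(9*(-58))³ - 231394) - 24937 = (2*(-522)³ - 231394) - 24937 = (2*(-142236648) - 231394) - 24937 = (-284473296 - 231394) - 24937 = -284704690 - 24937 = -284729627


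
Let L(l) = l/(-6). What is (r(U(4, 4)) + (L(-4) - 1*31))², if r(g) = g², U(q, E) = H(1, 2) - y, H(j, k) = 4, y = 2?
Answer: 6241/9 ≈ 693.44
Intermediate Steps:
U(q, E) = 2 (U(q, E) = 4 - 1*2 = 4 - 2 = 2)
L(l) = -l/6 (L(l) = l*(-⅙) = -l/6)
(r(U(4, 4)) + (L(-4) - 1*31))² = (2² + (-⅙*(-4) - 1*31))² = (4 + (⅔ - 31))² = (4 - 91/3)² = (-79/3)² = 6241/9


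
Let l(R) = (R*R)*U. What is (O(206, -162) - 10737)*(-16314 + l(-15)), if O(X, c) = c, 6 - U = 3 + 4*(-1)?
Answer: 160640361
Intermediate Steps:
U = 7 (U = 6 - (3 + 4*(-1)) = 6 - (3 - 4) = 6 - 1*(-1) = 6 + 1 = 7)
l(R) = 7*R**2 (l(R) = (R*R)*7 = R**2*7 = 7*R**2)
(O(206, -162) - 10737)*(-16314 + l(-15)) = (-162 - 10737)*(-16314 + 7*(-15)**2) = -10899*(-16314 + 7*225) = -10899*(-16314 + 1575) = -10899*(-14739) = 160640361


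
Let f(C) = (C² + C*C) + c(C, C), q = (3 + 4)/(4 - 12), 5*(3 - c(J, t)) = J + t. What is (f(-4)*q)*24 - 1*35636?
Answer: -182023/5 ≈ -36405.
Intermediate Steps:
c(J, t) = 3 - J/5 - t/5 (c(J, t) = 3 - (J + t)/5 = 3 + (-J/5 - t/5) = 3 - J/5 - t/5)
q = -7/8 (q = 7/(-8) = 7*(-⅛) = -7/8 ≈ -0.87500)
f(C) = 3 + 2*C² - 2*C/5 (f(C) = (C² + C*C) + (3 - C/5 - C/5) = (C² + C²) + (3 - 2*C/5) = 2*C² + (3 - 2*C/5) = 3 + 2*C² - 2*C/5)
(f(-4)*q)*24 - 1*35636 = ((3 + 2*(-4)² - ⅖*(-4))*(-7/8))*24 - 1*35636 = ((3 + 2*16 + 8/5)*(-7/8))*24 - 35636 = ((3 + 32 + 8/5)*(-7/8))*24 - 35636 = ((183/5)*(-7/8))*24 - 35636 = -1281/40*24 - 35636 = -3843/5 - 35636 = -182023/5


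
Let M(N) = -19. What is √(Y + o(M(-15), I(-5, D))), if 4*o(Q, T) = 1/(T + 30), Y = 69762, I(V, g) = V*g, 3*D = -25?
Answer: 9*√159246845/430 ≈ 264.13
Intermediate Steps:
D = -25/3 (D = (⅓)*(-25) = -25/3 ≈ -8.3333)
o(Q, T) = 1/(4*(30 + T)) (o(Q, T) = 1/(4*(T + 30)) = 1/(4*(30 + T)))
√(Y + o(M(-15), I(-5, D))) = √(69762 + 1/(4*(30 - 5*(-25/3)))) = √(69762 + 1/(4*(30 + 125/3))) = √(69762 + 1/(4*(215/3))) = √(69762 + (¼)*(3/215)) = √(69762 + 3/860) = √(59995323/860) = 9*√159246845/430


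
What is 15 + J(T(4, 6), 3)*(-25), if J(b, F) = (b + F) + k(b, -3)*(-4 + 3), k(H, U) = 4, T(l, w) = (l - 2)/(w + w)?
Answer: 215/6 ≈ 35.833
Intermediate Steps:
T(l, w) = (-2 + l)/(2*w) (T(l, w) = (-2 + l)/((2*w)) = (-2 + l)*(1/(2*w)) = (-2 + l)/(2*w))
J(b, F) = -4 + F + b (J(b, F) = (b + F) + 4*(-4 + 3) = (F + b) + 4*(-1) = (F + b) - 4 = -4 + F + b)
15 + J(T(4, 6), 3)*(-25) = 15 + (-4 + 3 + (½)*(-2 + 4)/6)*(-25) = 15 + (-4 + 3 + (½)*(⅙)*2)*(-25) = 15 + (-4 + 3 + ⅙)*(-25) = 15 - ⅚*(-25) = 15 + 125/6 = 215/6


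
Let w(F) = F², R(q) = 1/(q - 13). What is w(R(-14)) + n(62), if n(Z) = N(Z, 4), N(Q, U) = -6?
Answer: -4373/729 ≈ -5.9986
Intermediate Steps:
n(Z) = -6
R(q) = 1/(-13 + q)
w(R(-14)) + n(62) = (1/(-13 - 14))² - 6 = (1/(-27))² - 6 = (-1/27)² - 6 = 1/729 - 6 = -4373/729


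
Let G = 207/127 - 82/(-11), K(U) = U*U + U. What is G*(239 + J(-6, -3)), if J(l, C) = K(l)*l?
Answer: 748769/1397 ≈ 535.98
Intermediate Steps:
K(U) = U + U**2 (K(U) = U**2 + U = U + U**2)
G = 12691/1397 (G = 207*(1/127) - 82*(-1/11) = 207/127 + 82/11 = 12691/1397 ≈ 9.0845)
J(l, C) = l**2*(1 + l) (J(l, C) = (l*(1 + l))*l = l**2*(1 + l))
G*(239 + J(-6, -3)) = 12691*(239 + (-6)**2*(1 - 6))/1397 = 12691*(239 + 36*(-5))/1397 = 12691*(239 - 180)/1397 = (12691/1397)*59 = 748769/1397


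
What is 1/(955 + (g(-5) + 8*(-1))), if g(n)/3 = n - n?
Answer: 1/947 ≈ 0.0010560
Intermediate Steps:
g(n) = 0 (g(n) = 3*(n - n) = 3*0 = 0)
1/(955 + (g(-5) + 8*(-1))) = 1/(955 + (0 + 8*(-1))) = 1/(955 + (0 - 8)) = 1/(955 - 8) = 1/947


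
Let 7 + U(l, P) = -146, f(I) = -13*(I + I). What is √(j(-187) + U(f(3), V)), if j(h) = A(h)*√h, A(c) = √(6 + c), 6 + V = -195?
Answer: √(-153 - √33847) ≈ 18.357*I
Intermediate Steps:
f(I) = -26*I
V = -201 (V = -6 - 195 = -201)
U(l, P) = -153 (U(l, P) = -7 - 146 = -153)
j(h) = √h*√(6 + h) (j(h) = √(6 + h)*√h = √h*√(6 + h))
√(j(-187) + U(f(3), V)) = √(√(-187)*√(6 - 187) - 153) = √((I*√187)*√(-181) - 153) = √((I*√187)*(I*√181) - 153) = √(-√33847 - 153) = √(-153 - √33847)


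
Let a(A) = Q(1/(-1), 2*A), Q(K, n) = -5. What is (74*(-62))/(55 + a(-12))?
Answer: -2294/25 ≈ -91.760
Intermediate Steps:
a(A) = -5
(74*(-62))/(55 + a(-12)) = (74*(-62))/(55 - 5) = -4588/50 = -4588*1/50 = -2294/25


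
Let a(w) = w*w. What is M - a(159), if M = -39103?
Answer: -64384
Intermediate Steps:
a(w) = w²
M - a(159) = -39103 - 1*159² = -39103 - 1*25281 = -39103 - 25281 = -64384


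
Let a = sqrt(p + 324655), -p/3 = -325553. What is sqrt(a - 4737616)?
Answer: sqrt(-4737616 + sqrt(1301314)) ≈ 2176.3*I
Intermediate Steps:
p = 976659 (p = -3*(-325553) = 976659)
a = sqrt(1301314) (a = sqrt(976659 + 324655) = sqrt(1301314) ≈ 1140.8)
sqrt(a - 4737616) = sqrt(sqrt(1301314) - 4737616) = sqrt(-4737616 + sqrt(1301314))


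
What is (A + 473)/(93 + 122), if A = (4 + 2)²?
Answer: 509/215 ≈ 2.3674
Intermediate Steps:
A = 36 (A = 6² = 36)
(A + 473)/(93 + 122) = (36 + 473)/(93 + 122) = 509/215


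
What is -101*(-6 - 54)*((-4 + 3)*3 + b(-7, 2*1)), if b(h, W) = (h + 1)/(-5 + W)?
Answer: -6060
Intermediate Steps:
b(h, W) = (1 + h)/(-5 + W)
-101*(-6 - 54)*((-4 + 3)*3 + b(-7, 2*1)) = -101*(-6 - 54)*((-4 + 3)*3 + (1 - 7)/(-5 + 2*1)) = -(-6060)*(-1*3 - 6/(-5 + 2)) = -(-6060)*(-3 - 6/(-3)) = -(-6060)*(-3 - ⅓*(-6)) = -(-6060)*(-3 + 2) = -(-6060)*(-1) = -101*60 = -6060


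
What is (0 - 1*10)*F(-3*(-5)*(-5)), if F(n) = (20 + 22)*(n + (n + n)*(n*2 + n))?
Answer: -14143500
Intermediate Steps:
F(n) = 42*n + 252*n² (F(n) = 42*(n + (2*n)*(2*n + n)) = 42*(n + (2*n)*(3*n)) = 42*(n + 6*n²) = 42*n + 252*n²)
(0 - 1*10)*F(-3*(-5)*(-5)) = (0 - 1*10)*(42*(-3*(-5)*(-5))*(1 + 6*(-3*(-5)*(-5)))) = (0 - 10)*(42*(15*(-5))*(1 + 6*(15*(-5)))) = -420*(-75)*(1 + 6*(-75)) = -420*(-75)*(1 - 450) = -420*(-75)*(-449) = -10*1414350 = -14143500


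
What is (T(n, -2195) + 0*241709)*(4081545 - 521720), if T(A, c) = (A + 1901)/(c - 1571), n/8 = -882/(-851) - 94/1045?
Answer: -52539406501665/29122478 ≈ -1.8041e+6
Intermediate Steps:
n = 6733568/889295 (n = 8*(-882/(-851) - 94/1045) = 8*(-882*(-1/851) - 94*1/1045) = 8*(882/851 - 94/1045) = 8*(841696/889295) = 6733568/889295 ≈ 7.5718)
T(A, c) = (1901 + A)/(-1571 + c)
(T(n, -2195) + 0*241709)*(4081545 - 521720) = ((1901 + 6733568/889295)/(-1571 - 2195) + 0*241709)*(4081545 - 521720) = ((1697283363/889295)/(-3766) + 0)*3559825 = (-1/3766*1697283363/889295 + 0)*3559825 = (-1697283363/3349084970 + 0)*3559825 = -1697283363/3349084970*3559825 = -52539406501665/29122478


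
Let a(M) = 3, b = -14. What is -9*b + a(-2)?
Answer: 129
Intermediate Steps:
-9*b + a(-2) = -9*(-14) + 3 = 126 + 3 = 129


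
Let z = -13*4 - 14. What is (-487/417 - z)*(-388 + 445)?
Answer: 513665/139 ≈ 3695.4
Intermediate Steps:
z = -66 (z = -52 - 14 = -66)
(-487/417 - z)*(-388 + 445) = (-487/417 - 1*(-66))*(-388 + 445) = (-487*1/417 + 66)*57 = (-487/417 + 66)*57 = (27035/417)*57 = 513665/139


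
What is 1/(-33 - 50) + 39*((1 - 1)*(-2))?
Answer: -1/83 ≈ -0.012048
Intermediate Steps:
1/(-33 - 50) + 39*((1 - 1)*(-2)) = 1/(-83) + 39*(0*(-2)) = -1/83 + 39*0 = -1/83 + 0 = -1/83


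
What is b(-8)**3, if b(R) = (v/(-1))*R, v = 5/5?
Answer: 512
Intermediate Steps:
v = 1 (v = 5*(1/5) = 1)
b(R) = -R (b(R) = (1/(-1))*R = (1*(-1))*R = -R)
b(-8)**3 = (-1*(-8))**3 = 8**3 = 512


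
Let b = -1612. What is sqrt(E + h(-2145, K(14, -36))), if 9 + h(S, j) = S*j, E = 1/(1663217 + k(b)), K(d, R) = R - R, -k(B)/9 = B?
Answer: 2*I*sqrt(253328489029)/335545 ≈ 3.0*I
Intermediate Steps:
k(B) = -9*B
K(d, R) = 0
E = 1/1677725 (E = 1/(1663217 - 9*(-1612)) = 1/(1663217 + 14508) = 1/1677725 ≈ 5.9605e-7)
h(S, j) = -9 + S*j
sqrt(E + h(-2145, K(14, -36))) = sqrt(1/1677725 + (-9 - 2145*0)) = sqrt(1/1677725 + (-9 + 0)) = sqrt(1/1677725 - 9) = sqrt(-15099524/1677725) = 2*I*sqrt(253328489029)/335545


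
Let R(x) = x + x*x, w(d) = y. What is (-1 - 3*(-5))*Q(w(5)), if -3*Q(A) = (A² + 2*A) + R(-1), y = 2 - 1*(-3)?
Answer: -490/3 ≈ -163.33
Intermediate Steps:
y = 5 (y = 2 + 3 = 5)
w(d) = 5
R(x) = x + x²
Q(A) = -2*A/3 - A²/3 (Q(A) = -((A² + 2*A) - (1 - 1))/3 = -((A² + 2*A) - 1*0)/3 = -((A² + 2*A) + 0)/3 = -(A² + 2*A)/3 = -2*A/3 - A²/3)
(-1 - 3*(-5))*Q(w(5)) = (-1 - 3*(-5))*((⅓)*5*(-2 - 1*5)) = (-1 + 15)*((⅓)*5*(-2 - 5)) = 14*((⅓)*5*(-7)) = 14*(-35/3) = -490/3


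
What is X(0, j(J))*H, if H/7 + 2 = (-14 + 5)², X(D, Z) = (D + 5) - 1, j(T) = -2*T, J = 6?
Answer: 2212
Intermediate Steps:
X(D, Z) = 4 + D (X(D, Z) = (5 + D) - 1 = 4 + D)
H = 553 (H = -14 + 7*(-14 + 5)² = -14 + 7*(-9)² = -14 + 7*81 = -14 + 567 = 553)
X(0, j(J))*H = (4 + 0)*553 = 4*553 = 2212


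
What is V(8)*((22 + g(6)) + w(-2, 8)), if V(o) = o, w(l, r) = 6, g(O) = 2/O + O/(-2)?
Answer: 608/3 ≈ 202.67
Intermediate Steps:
g(O) = 2/O - O/2 (g(O) = 2/O + O*(-1/2) = 2/O - O/2)
V(8)*((22 + g(6)) + w(-2, 8)) = 8*((22 + (2/6 - 1/2*6)) + 6) = 8*((22 + (2*(1/6) - 3)) + 6) = 8*((22 + (1/3 - 3)) + 6) = 8*((22 - 8/3) + 6) = 8*(58/3 + 6) = 8*(76/3) = 608/3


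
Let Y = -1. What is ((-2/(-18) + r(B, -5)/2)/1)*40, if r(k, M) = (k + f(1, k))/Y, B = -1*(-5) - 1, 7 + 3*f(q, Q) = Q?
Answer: -500/9 ≈ -55.556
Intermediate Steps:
f(q, Q) = -7/3 + Q/3
B = 4 (B = 5 - 1 = 4)
r(k, M) = 7/3 - 4*k/3 (r(k, M) = (k + (-7/3 + k/3))/(-1) = (-7/3 + 4*k/3)*(-1) = 7/3 - 4*k/3)
((-2/(-18) + r(B, -5)/2)/1)*40 = ((-2/(-18) + (7/3 - 4/3*4)/2)/1)*40 = (1*(-2*(-1/18) + (7/3 - 16/3)*(½)))*40 = (1*(⅑ - 3*½))*40 = (1*(⅑ - 3/2))*40 = (1*(-25/18))*40 = -25/18*40 = -500/9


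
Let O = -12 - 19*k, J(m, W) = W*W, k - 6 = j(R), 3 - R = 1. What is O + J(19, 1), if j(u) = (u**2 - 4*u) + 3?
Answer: -106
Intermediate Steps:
R = 2 (R = 3 - 1*1 = 3 - 1 = 2)
j(u) = 3 + u**2 - 4*u
k = 5 (k = 6 + (3 + 2**2 - 4*2) = 6 + (3 + 4 - 8) = 6 - 1 = 5)
J(m, W) = W**2
O = -107 (O = -12 - 19*5 = -12 - 95 = -107)
O + J(19, 1) = -107 + 1**2 = -107 + 1 = -106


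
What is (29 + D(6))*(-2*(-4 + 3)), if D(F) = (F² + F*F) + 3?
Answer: 208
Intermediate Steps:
D(F) = 3 + 2*F² (D(F) = (F² + F²) + 3 = 2*F² + 3 = 3 + 2*F²)
(29 + D(6))*(-2*(-4 + 3)) = (29 + (3 + 2*6²))*(-2*(-4 + 3)) = (29 + (3 + 2*36))*(-2*(-1)) = (29 + (3 + 72))*2 = (29 + 75)*2 = 104*2 = 208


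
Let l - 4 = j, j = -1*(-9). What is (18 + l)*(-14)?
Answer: -434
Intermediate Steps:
j = 9
l = 13 (l = 4 + 9 = 13)
(18 + l)*(-14) = (18 + 13)*(-14) = 31*(-14) = -434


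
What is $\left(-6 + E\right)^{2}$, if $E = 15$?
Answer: $81$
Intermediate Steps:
$\left(-6 + E\right)^{2} = \left(-6 + 15\right)^{2} = 9^{2} = 81$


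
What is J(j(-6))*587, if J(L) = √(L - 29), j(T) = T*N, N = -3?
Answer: 587*I*√11 ≈ 1946.9*I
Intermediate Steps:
j(T) = -3*T (j(T) = T*(-3) = -3*T)
J(L) = √(-29 + L)
J(j(-6))*587 = √(-29 - 3*(-6))*587 = √(-29 + 18)*587 = √(-11)*587 = (I*√11)*587 = 587*I*√11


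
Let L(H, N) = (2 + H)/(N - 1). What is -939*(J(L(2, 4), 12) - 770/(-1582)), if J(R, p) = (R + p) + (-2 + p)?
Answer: -2527475/113 ≈ -22367.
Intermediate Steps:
L(H, N) = (2 + H)/(-1 + N)
J(R, p) = -2 + R + 2*p
-939*(J(L(2, 4), 12) - 770/(-1582)) = -939*((-2 + (2 + 2)/(-1 + 4) + 2*12) - 770/(-1582)) = -939*((-2 + 4/3 + 24) - 770*(-1/1582)) = -939*((-2 + (⅓)*4 + 24) + 55/113) = -939*((-2 + 4/3 + 24) + 55/113) = -939*(70/3 + 55/113) = -939*8075/339 = -2527475/113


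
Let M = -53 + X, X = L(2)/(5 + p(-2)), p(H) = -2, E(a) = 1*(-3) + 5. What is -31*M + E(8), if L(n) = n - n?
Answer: 1645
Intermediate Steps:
E(a) = 2 (E(a) = -3 + 5 = 2)
L(n) = 0
X = 0 (X = 0/(5 - 2) = 0/3 = 0*(1/3) = 0)
M = -53 (M = -53 + 0 = -53)
-31*M + E(8) = -31*(-53) + 2 = 1643 + 2 = 1645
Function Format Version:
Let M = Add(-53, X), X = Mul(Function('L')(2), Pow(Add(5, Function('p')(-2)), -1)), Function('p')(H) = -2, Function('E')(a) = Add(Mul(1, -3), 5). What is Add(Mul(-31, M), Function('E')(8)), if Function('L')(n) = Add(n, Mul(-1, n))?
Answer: 1645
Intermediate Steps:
Function('E')(a) = 2 (Function('E')(a) = Add(-3, 5) = 2)
Function('L')(n) = 0
X = 0 (X = Mul(0, Pow(Add(5, -2), -1)) = Mul(0, Pow(3, -1)) = Mul(0, Rational(1, 3)) = 0)
M = -53 (M = Add(-53, 0) = -53)
Add(Mul(-31, M), Function('E')(8)) = Add(Mul(-31, -53), 2) = Add(1643, 2) = 1645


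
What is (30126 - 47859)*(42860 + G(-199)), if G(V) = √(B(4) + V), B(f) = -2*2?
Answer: -760036380 - 17733*I*√203 ≈ -7.6004e+8 - 2.5266e+5*I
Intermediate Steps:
B(f) = -4
G(V) = √(-4 + V)
(30126 - 47859)*(42860 + G(-199)) = (30126 - 47859)*(42860 + √(-4 - 199)) = -17733*(42860 + √(-203)) = -17733*(42860 + I*√203) = -760036380 - 17733*I*√203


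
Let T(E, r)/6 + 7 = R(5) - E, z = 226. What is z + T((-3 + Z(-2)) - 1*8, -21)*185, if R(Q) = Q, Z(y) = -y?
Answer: 7996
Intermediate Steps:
T(E, r) = -12 - 6*E (T(E, r) = -42 + 6*(5 - E) = -42 + (30 - 6*E) = -12 - 6*E)
z + T((-3 + Z(-2)) - 1*8, -21)*185 = 226 + (-12 - 6*((-3 - 1*(-2)) - 1*8))*185 = 226 + (-12 - 6*((-3 + 2) - 8))*185 = 226 + (-12 - 6*(-1 - 8))*185 = 226 + (-12 - 6*(-9))*185 = 226 + (-12 + 54)*185 = 226 + 42*185 = 226 + 7770 = 7996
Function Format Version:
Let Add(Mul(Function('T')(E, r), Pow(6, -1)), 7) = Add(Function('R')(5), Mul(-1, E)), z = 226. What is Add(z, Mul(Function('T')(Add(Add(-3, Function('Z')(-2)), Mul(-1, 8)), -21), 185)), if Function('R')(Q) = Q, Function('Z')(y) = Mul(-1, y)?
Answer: 7996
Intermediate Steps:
Function('T')(E, r) = Add(-12, Mul(-6, E)) (Function('T')(E, r) = Add(-42, Mul(6, Add(5, Mul(-1, E)))) = Add(-42, Add(30, Mul(-6, E))) = Add(-12, Mul(-6, E)))
Add(z, Mul(Function('T')(Add(Add(-3, Function('Z')(-2)), Mul(-1, 8)), -21), 185)) = Add(226, Mul(Add(-12, Mul(-6, Add(Add(-3, Mul(-1, -2)), Mul(-1, 8)))), 185)) = Add(226, Mul(Add(-12, Mul(-6, Add(Add(-3, 2), -8))), 185)) = Add(226, Mul(Add(-12, Mul(-6, Add(-1, -8))), 185)) = Add(226, Mul(Add(-12, Mul(-6, -9)), 185)) = Add(226, Mul(Add(-12, 54), 185)) = Add(226, Mul(42, 185)) = Add(226, 7770) = 7996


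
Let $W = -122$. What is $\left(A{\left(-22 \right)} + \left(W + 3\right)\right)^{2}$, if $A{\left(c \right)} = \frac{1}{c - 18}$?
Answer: $\frac{22667121}{1600} \approx 14167.0$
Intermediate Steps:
$A{\left(c \right)} = \frac{1}{-18 + c}$
$\left(A{\left(-22 \right)} + \left(W + 3\right)\right)^{2} = \left(\frac{1}{-18 - 22} + \left(-122 + 3\right)\right)^{2} = \left(\frac{1}{-40} - 119\right)^{2} = \left(- \frac{1}{40} - 119\right)^{2} = \left(- \frac{4761}{40}\right)^{2} = \frac{22667121}{1600}$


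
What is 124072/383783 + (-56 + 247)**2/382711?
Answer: 61484506815/146877975713 ≈ 0.41861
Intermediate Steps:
124072/383783 + (-56 + 247)**2/382711 = 124072*(1/383783) + 191**2*(1/382711) = 124072/383783 + 36481*(1/382711) = 124072/383783 + 36481/382711 = 61484506815/146877975713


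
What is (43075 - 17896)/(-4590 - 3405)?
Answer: -8393/2665 ≈ -3.1493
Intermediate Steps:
(43075 - 17896)/(-4590 - 3405) = 25179/(-7995) = 25179*(-1/7995) = -8393/2665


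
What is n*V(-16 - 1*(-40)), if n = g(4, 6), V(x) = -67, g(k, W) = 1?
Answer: -67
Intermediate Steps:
n = 1
n*V(-16 - 1*(-40)) = 1*(-67) = -67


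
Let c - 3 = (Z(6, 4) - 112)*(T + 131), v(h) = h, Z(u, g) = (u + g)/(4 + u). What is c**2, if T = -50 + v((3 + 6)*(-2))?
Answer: 48860100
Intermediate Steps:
Z(u, g) = (g + u)/(4 + u)
T = -68 (T = -50 + (3 + 6)*(-2) = -50 + 9*(-2) = -50 - 18 = -68)
c = -6990 (c = 3 + ((4 + 6)/(4 + 6) - 112)*(-68 + 131) = 3 + (10/10 - 112)*63 = 3 + ((1/10)*10 - 112)*63 = 3 + (1 - 112)*63 = 3 - 111*63 = 3 - 6993 = -6990)
c**2 = (-6990)**2 = 48860100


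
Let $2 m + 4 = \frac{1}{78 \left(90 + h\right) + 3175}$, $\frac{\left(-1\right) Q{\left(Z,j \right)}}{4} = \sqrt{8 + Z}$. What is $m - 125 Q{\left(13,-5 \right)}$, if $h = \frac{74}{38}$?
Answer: $- \frac{786345}{393182} + 500 \sqrt{21} \approx 2289.3$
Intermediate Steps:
$Q{\left(Z,j \right)} = - 4 \sqrt{8 + Z}$
$h = \frac{37}{19}$ ($h = 74 \cdot \frac{1}{38} = \frac{37}{19} \approx 1.9474$)
$m = - \frac{786345}{393182}$ ($m = -2 + \frac{1}{2 \left(78 \left(90 + \frac{37}{19}\right) + 3175\right)} = -2 + \frac{1}{2 \left(78 \cdot \frac{1747}{19} + 3175\right)} = -2 + \frac{1}{2 \left(\frac{136266}{19} + 3175\right)} = -2 + \frac{1}{2 \cdot \frac{196591}{19}} = -2 + \frac{1}{2} \cdot \frac{19}{196591} = -2 + \frac{19}{393182} = - \frac{786345}{393182} \approx -2.0$)
$m - 125 Q{\left(13,-5 \right)} = - \frac{786345}{393182} - 125 \left(- 4 \sqrt{8 + 13}\right) = - \frac{786345}{393182} - 125 \left(- 4 \sqrt{21}\right) = - \frac{786345}{393182} - - 500 \sqrt{21} = - \frac{786345}{393182} + 500 \sqrt{21}$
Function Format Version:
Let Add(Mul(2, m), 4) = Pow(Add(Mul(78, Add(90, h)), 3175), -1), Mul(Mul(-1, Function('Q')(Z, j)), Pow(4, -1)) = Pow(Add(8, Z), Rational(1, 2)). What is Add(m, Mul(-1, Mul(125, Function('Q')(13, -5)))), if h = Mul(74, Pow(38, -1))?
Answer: Add(Rational(-786345, 393182), Mul(500, Pow(21, Rational(1, 2)))) ≈ 2289.3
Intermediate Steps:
Function('Q')(Z, j) = Mul(-4, Pow(Add(8, Z), Rational(1, 2)))
h = Rational(37, 19) (h = Mul(74, Rational(1, 38)) = Rational(37, 19) ≈ 1.9474)
m = Rational(-786345, 393182) (m = Add(-2, Mul(Rational(1, 2), Pow(Add(Mul(78, Add(90, Rational(37, 19))), 3175), -1))) = Add(-2, Mul(Rational(1, 2), Pow(Add(Mul(78, Rational(1747, 19)), 3175), -1))) = Add(-2, Mul(Rational(1, 2), Pow(Add(Rational(136266, 19), 3175), -1))) = Add(-2, Mul(Rational(1, 2), Pow(Rational(196591, 19), -1))) = Add(-2, Mul(Rational(1, 2), Rational(19, 196591))) = Add(-2, Rational(19, 393182)) = Rational(-786345, 393182) ≈ -2.0000)
Add(m, Mul(-1, Mul(125, Function('Q')(13, -5)))) = Add(Rational(-786345, 393182), Mul(-1, Mul(125, Mul(-4, Pow(Add(8, 13), Rational(1, 2)))))) = Add(Rational(-786345, 393182), Mul(-1, Mul(125, Mul(-4, Pow(21, Rational(1, 2)))))) = Add(Rational(-786345, 393182), Mul(-1, Mul(-500, Pow(21, Rational(1, 2))))) = Add(Rational(-786345, 393182), Mul(500, Pow(21, Rational(1, 2))))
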